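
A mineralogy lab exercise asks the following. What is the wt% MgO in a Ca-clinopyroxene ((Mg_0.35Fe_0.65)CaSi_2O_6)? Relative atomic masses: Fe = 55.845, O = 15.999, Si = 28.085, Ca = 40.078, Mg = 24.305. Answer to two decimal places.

5.95 wt%

Molar mass of (Mg_0.35Fe_0.65)CaSi_2O_6 = 0.35*24.305 + 0.65*55.845 + 1*40.078 + 2*28.085 + 6*15.999 = 237.048 g/mol.
Each formula unit contains 0.35 Mg, equivalent to 0.35/1 = 0.3500 mol MgO.
M(MgO) = 1×24.305 + 1×15.999 = 40.304 g/mol.
Mass of MgO per formula unit = 0.3500 × 40.304 = 14.106 g.
MgO wt% = 14.106 / 237.048 × 100 = 5.95%.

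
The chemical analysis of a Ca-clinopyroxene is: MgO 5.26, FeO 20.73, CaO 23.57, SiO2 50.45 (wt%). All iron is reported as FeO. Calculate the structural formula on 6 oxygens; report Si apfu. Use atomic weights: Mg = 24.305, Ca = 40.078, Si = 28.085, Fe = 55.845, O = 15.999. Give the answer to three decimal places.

2.000 Si apfu

MgO (M=40.304): mol = 0.13051; Mg = 0.13051, O = 0.13051.
FeO (M=71.844): mol = 0.28854; Fe = 0.28854, O = 0.28854.
CaO (M=56.077): mol = 0.42031; Ca = 0.42031, O = 0.42031.
SiO2 (M=60.083): mol = 0.83967; Si = 0.83967, O = 1.67934.
ΣO = 2.51870; factor = 6/ΣO = 2.38218.
Si apfu = 0.83967 × 2.38218 = 2.000.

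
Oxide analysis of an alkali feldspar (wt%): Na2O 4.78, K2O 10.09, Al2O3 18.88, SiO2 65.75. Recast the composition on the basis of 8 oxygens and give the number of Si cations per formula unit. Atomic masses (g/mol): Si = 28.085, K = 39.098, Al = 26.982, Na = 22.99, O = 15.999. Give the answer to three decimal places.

Na2O (M=61.979): mol = 0.07712; Na = 0.15424, O = 0.07712.
K2O (M=94.195): mol = 0.10712; K = 0.21424, O = 0.10712.
Al2O3 (M=101.961): mol = 0.18517; Al = 0.37034, O = 0.55551.
SiO2 (M=60.083): mol = 1.09432; Si = 1.09432, O = 2.18864.
ΣO = 2.92839; factor = 8/ΣO = 2.73188.
Si apfu = 1.09432 × 2.73188 = 2.990.

2.990 Si apfu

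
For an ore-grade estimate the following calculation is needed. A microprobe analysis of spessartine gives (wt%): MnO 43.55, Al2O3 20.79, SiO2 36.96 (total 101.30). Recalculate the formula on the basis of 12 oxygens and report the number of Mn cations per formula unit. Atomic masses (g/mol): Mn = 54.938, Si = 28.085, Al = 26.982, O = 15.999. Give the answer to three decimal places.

3.000 Mn apfu

MnO (M=70.937): mol = 0.61393; Mn = 0.61393, O = 0.61393.
Al2O3 (M=101.961): mol = 0.20390; Al = 0.40780, O = 0.61170.
SiO2 (M=60.083): mol = 0.61515; Si = 0.61515, O = 1.23030.
ΣO = 2.45593; factor = 12/ΣO = 4.88613.
Mn apfu = 0.61393 × 4.88613 = 3.000.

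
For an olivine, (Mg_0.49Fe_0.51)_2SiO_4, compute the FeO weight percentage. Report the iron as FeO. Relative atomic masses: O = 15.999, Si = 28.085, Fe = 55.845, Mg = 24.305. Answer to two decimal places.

42.39 wt%

Formula mass = 172.862 g/mol.
1.02 Fe → 1.0200 mol FeO per formula unit; M(FeO) = 71.844, so FeO mass = 73.281 g.
73.281/172.862 × 100 = 42.39 wt%.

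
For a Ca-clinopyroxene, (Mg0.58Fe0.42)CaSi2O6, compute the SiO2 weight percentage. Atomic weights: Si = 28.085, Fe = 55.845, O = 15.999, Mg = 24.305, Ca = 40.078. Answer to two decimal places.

Formula mass = 229.794 g/mol.
2 Si → 2.0000 mol SiO2 per formula unit; M(SiO2) = 60.083, so SiO2 mass = 120.166 g.
120.166/229.794 × 100 = 52.29 wt%.

52.29 wt%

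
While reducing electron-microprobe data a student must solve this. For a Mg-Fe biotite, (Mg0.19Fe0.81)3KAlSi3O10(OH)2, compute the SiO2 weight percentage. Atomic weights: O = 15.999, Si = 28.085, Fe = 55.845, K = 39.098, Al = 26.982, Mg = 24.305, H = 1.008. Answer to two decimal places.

36.50 wt%

M((Mg0.19Fe0.81)3KAlSi3O10(OH)2) = 493.896 g/mol; M(SiO2) = 60.083 g/mol.
Moles SiO2 per formula unit = 3 Si ÷ 1 = 3.0000.
SiO2 fraction = (3.0000 × 60.083) / 493.896 = 180.249/493.896 = 0.3650.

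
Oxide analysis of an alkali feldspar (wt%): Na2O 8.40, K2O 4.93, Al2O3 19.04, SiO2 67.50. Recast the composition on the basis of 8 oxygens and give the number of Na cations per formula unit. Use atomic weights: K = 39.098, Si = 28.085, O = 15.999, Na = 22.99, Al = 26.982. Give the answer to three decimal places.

0.724 Na apfu

8.40 wt% Na2O ÷ 61.979 g/mol = 0.13553 mol, giving 0.27106 Na and 0.13553 O.
4.93 wt% K2O ÷ 94.195 g/mol = 0.05234 mol, giving 0.10468 K and 0.05234 O.
19.04 wt% Al2O3 ÷ 101.961 g/mol = 0.18674 mol, giving 0.37348 Al and 0.56022 O.
67.50 wt% SiO2 ÷ 60.083 g/mol = 1.12345 mol, giving 1.12345 Si and 2.24690 O.
Oxygen sums to 2.99499; scaling by 8/2.99499 = 2.67113 puts the formula on 8 O.
Na: 0.27106 × 2.67113 = 0.724 atoms per formula unit.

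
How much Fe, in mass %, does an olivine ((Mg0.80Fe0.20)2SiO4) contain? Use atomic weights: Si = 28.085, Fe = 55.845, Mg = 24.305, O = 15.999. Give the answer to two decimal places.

14.57 mass %

M((Mg0.80Fe0.20)2SiO4) = 153.307 g/mol.
Fe contributes 0.40 × 55.845 = 22.338 g per mole.
22.338/153.307 = 0.1457 → 14.57%.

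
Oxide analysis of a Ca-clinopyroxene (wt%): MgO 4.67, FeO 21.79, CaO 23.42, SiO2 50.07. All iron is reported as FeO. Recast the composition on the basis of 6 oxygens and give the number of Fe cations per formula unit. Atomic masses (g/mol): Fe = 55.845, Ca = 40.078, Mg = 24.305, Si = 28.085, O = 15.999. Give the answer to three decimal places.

0.727 Fe apfu

4.67 wt% MgO ÷ 40.304 g/mol = 0.11587 mol, giving 0.11587 Mg and 0.11587 O.
21.79 wt% FeO ÷ 71.844 g/mol = 0.30330 mol, giving 0.30330 Fe and 0.30330 O.
23.42 wt% CaO ÷ 56.077 g/mol = 0.41764 mol, giving 0.41764 Ca and 0.41764 O.
50.07 wt% SiO2 ÷ 60.083 g/mol = 0.83335 mol, giving 0.83335 Si and 1.66670 O.
Oxygen sums to 2.50351; scaling by 6/2.50351 = 2.39664 puts the formula on 6 O.
Fe: 0.30330 × 2.39664 = 0.727 atoms per formula unit.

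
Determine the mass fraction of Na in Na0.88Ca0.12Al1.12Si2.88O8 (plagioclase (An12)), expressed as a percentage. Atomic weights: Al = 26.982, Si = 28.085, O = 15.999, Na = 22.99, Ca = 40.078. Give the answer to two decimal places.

Formula mass = 0.88×22.99 + 0.12×40.078 + 1.12×26.982 + 2.88×28.085 + 8×15.999 = 264.137 g/mol, of which 20.231 g is Na.
So Na makes up 20.231/264.137 = 0.0766 of the mass, i.e. 7.66%.

7.66 weight percent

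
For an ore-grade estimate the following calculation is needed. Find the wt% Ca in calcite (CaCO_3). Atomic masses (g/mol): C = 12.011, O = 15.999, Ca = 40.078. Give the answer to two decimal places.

Formula mass = 1×40.078 + 1×12.011 + 3×15.999 = 100.086 g/mol, of which 40.078 g is Ca.
So Ca makes up 40.078/100.086 = 0.4004 of the mass, i.e. 40.04%.

40.04 wt%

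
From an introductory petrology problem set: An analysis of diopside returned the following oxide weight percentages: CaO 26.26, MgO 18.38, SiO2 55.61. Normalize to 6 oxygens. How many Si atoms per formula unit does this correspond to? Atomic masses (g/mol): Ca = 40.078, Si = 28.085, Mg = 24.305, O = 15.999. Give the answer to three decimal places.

26.26 wt% CaO ÷ 56.077 g/mol = 0.46828 mol, giving 0.46828 Ca and 0.46828 O.
18.38 wt% MgO ÷ 40.304 g/mol = 0.45603 mol, giving 0.45603 Mg and 0.45603 O.
55.61 wt% SiO2 ÷ 60.083 g/mol = 0.92555 mol, giving 0.92555 Si and 1.85110 O.
Oxygen sums to 2.77541; scaling by 6/2.77541 = 2.16184 puts the formula on 6 O.
Si: 0.92555 × 2.16184 = 2.001 atoms per formula unit.

2.001 Si apfu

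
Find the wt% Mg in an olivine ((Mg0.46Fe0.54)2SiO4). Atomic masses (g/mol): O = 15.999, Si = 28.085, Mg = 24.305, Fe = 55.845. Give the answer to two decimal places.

12.80 wt%

M((Mg0.46Fe0.54)2SiO4) = 174.754 g/mol.
Mg contributes 0.92 × 24.305 = 22.361 g per mole.
22.361/174.754 = 0.1280 → 12.80%.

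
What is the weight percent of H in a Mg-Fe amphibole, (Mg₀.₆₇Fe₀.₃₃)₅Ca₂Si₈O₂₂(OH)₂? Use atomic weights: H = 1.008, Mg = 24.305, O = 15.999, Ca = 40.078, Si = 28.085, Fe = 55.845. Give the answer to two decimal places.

Molar mass of (Mg₀.₆₇Fe₀.₃₃)₅Ca₂Si₈O₂₂(OH)₂: 3.35*24.305 + 1.65*55.845 + 2*40.078 + 8*28.085 + 24*15.999 + 2*1.008 = 864.394 g/mol.
Mass of H per formula unit: 2 × 1.008 = 2.016 g.
Weight fraction H = 2.016 / 864.394 = 0.0023.

0.23 weight percent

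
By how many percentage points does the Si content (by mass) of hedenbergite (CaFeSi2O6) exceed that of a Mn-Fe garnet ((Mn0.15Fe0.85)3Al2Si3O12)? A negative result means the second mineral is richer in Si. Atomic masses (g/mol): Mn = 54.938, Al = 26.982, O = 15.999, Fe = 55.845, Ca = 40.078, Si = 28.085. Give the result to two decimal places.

M(CaFeSi2O6) = 248.087 g/mol, so wt% Si = 56.170/248.087 × 100 = 22.64%.
M((Mn0.15Fe0.85)3Al2Si3O12) = 497.334 g/mol, so wt% Si = 84.255/497.334 × 100 = 16.94%.
22.64 − 16.94 = 5.70 pp.

5.70 percentage points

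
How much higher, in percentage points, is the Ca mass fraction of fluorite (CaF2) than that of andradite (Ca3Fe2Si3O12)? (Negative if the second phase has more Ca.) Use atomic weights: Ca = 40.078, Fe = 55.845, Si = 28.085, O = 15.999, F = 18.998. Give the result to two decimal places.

27.67 percentage points

M(CaF2) = 78.074 g/mol, so wt% Ca = 40.078/78.074 × 100 = 51.33%.
M(Ca3Fe2Si3O12) = 508.167 g/mol, so wt% Ca = 120.234/508.167 × 100 = 23.66%.
51.33 − 23.66 = 27.67 pp.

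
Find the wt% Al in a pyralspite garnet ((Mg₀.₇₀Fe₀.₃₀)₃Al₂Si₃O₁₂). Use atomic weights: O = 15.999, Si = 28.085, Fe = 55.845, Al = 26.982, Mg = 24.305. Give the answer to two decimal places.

12.51 wt%

Molar mass of (Mg₀.₇₀Fe₀.₃₀)₃Al₂Si₃O₁₂: 2.10×24.305 + 0.90×55.845 + 2×26.982 + 3×28.085 + 12×15.999 = 431.508 g/mol.
Mass of Al per formula unit: 2 × 26.982 = 53.964 g.
Weight fraction Al = 53.964 / 431.508 = 0.1251.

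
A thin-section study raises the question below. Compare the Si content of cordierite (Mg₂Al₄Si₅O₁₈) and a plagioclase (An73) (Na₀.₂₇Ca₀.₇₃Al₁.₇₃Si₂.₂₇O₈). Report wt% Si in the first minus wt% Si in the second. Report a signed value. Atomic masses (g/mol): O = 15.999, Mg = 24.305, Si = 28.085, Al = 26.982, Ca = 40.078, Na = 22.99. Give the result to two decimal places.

0.73 percentage points

M(Mg₂Al₄Si₅O₁₈) = 584.945 g/mol, so wt% Si = 140.425/584.945 × 100 = 24.01%.
M(Na₀.₂₇Ca₀.₇₃Al₁.₇₃Si₂.₂₇O₈) = 273.888 g/mol, so wt% Si = 63.753/273.888 × 100 = 23.28%.
24.01 − 23.28 = 0.73 pp.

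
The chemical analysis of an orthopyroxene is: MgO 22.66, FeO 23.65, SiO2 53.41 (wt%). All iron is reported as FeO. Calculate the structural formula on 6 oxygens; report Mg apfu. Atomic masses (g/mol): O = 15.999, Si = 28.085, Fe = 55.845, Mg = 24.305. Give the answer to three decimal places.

1.264 Mg apfu

MgO (M=40.304): mol = 0.56223; Mg = 0.56223, O = 0.56223.
FeO (M=71.844): mol = 0.32919; Fe = 0.32919, O = 0.32919.
SiO2 (M=60.083): mol = 0.88894; Si = 0.88894, O = 1.77788.
ΣO = 2.66930; factor = 6/ΣO = 2.24778.
Mg apfu = 0.56223 × 2.24778 = 1.264.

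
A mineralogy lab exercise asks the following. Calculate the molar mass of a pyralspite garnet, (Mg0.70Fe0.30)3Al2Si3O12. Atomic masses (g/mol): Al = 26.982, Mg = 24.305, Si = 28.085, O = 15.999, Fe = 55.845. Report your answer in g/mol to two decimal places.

Mg: 2.10 × 24.305 = 51.0405
Fe: 0.90 × 55.845 = 50.2605
Al: 2 × 26.982 = 53.9640
Si: 3 × 28.085 = 84.2550
O: 12 × 15.999 = 191.9880
Summing the contributions gives the formula mass.

431.51 g/mol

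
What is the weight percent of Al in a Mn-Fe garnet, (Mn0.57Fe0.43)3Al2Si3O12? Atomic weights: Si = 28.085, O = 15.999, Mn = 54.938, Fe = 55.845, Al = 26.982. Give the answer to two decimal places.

M((Mn0.57Fe0.43)3Al2Si3O12) = 496.191 g/mol.
Al contributes 2 × 26.982 = 53.964 g per mole.
53.964/496.191 = 0.1088 → 10.88%.

10.88 wt%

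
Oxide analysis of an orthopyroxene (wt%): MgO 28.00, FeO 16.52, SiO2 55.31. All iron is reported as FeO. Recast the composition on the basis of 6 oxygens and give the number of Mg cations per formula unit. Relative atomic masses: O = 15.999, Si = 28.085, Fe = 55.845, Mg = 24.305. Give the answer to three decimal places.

MgO: 28.00/40.304 = 0.69472 mol → 0.69472 mol Mg, 0.69472 mol O.
FeO: 16.52/71.844 = 0.22994 mol → 0.22994 mol Fe, 0.22994 mol O.
SiO2: 55.31/60.083 = 0.92056 mol → 0.92056 mol Si, 1.84112 mol O.
Total oxygen = 2.76578 mol. Normalization factor = 6/2.76578 = 2.16937.
Mg per 6 O = 0.69472 × 2.16937 = 1.507.

1.507 Mg apfu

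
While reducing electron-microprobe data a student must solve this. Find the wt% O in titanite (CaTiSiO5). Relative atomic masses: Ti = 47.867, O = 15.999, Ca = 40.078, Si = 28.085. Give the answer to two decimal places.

40.81 weight percent

Molar mass of CaTiSiO5: 1·40.078 + 1·47.867 + 1·28.085 + 5·15.999 = 196.025 g/mol.
Mass of O per formula unit: 5 × 15.999 = 79.995 g.
Weight fraction O = 79.995 / 196.025 = 0.4081.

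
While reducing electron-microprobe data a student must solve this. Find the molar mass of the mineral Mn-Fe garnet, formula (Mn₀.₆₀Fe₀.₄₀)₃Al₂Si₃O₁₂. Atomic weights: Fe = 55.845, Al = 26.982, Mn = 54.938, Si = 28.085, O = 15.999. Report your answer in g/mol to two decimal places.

496.11 g/mol

The formula mass is the sum 1.80(54.938) + 1.20(55.845) + 2(26.982) + 3(28.085) + 12(15.999).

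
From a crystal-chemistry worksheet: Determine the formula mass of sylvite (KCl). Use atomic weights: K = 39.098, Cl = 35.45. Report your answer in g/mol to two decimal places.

74.55 g/mol

K: 1 × 39.098 = 39.0980
Cl: 1 × 35.45 = 35.4500
Summing the contributions gives the formula mass.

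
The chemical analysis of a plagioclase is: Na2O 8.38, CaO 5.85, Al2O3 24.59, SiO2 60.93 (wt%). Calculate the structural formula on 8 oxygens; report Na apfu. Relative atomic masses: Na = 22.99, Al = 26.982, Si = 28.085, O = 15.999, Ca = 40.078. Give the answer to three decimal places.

0.723 Na apfu

8.38 wt% Na2O ÷ 61.979 g/mol = 0.13521 mol, giving 0.27042 Na and 0.13521 O.
5.85 wt% CaO ÷ 56.077 g/mol = 0.10432 mol, giving 0.10432 Ca and 0.10432 O.
24.59 wt% Al2O3 ÷ 101.961 g/mol = 0.24117 mol, giving 0.48234 Al and 0.72351 O.
60.93 wt% SiO2 ÷ 60.083 g/mol = 1.01410 mol, giving 1.01410 Si and 2.02820 O.
Oxygen sums to 2.99124; scaling by 8/2.99124 = 2.67448 puts the formula on 8 O.
Na: 0.27042 × 2.67448 = 0.723 atoms per formula unit.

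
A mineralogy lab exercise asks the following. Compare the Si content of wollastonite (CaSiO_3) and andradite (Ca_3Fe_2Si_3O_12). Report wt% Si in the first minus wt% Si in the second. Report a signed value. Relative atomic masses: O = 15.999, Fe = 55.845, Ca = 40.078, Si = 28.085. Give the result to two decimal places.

7.60 percentage points

First mineral: 28.085 g Si in 116.160 g formula = 24.18 wt% Si.
Second mineral: 84.255 g Si in 508.167 g formula = 16.58 wt% Si.
24.18% − 16.58% gives a difference of 7.60 percentage points.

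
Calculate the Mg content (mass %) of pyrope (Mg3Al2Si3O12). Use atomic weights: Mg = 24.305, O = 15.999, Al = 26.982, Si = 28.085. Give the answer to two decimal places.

18.09 mass %

Formula mass = 3*24.305 + 2*26.982 + 3*28.085 + 12*15.999 = 403.122 g/mol, of which 72.915 g is Mg.
So Mg makes up 72.915/403.122 = 0.1809 of the mass, i.e. 18.09%.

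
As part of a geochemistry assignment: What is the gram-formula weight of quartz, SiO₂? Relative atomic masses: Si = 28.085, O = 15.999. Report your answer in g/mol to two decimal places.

M = 1·28.085 + 2·15.999

60.08 g/mol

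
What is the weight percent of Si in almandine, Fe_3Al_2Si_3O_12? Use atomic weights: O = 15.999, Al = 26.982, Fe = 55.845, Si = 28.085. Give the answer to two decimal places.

16.93 weight percent

Formula mass = 3×55.845 + 2×26.982 + 3×28.085 + 12×15.999 = 497.742 g/mol, of which 84.255 g is Si.
So Si makes up 84.255/497.742 = 0.1693 of the mass, i.e. 16.93%.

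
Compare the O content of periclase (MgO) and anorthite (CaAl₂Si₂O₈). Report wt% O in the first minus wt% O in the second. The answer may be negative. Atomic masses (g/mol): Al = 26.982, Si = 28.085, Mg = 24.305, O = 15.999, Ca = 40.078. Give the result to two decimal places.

M(MgO) = 40.304 g/mol, so wt% O = 15.999/40.304 × 100 = 39.70%.
M(CaAl₂Si₂O₈) = 278.204 g/mol, so wt% O = 127.992/278.204 × 100 = 46.01%.
39.70 − 46.01 = -6.31 pp.

-6.31 percentage points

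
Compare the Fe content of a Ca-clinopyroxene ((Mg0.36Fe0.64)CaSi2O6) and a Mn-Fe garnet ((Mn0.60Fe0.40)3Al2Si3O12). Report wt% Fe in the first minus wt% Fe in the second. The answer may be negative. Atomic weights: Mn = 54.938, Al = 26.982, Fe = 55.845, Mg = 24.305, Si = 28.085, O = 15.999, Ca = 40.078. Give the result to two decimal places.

1.59 percentage points

Fe in (Mg0.36Fe0.64)CaSi2O6: molar mass 236.733 g/mol; 0.64×55.845 = 35.741 g → 15.10 wt%.
Fe in (Mn0.60Fe0.40)3Al2Si3O12: molar mass 496.109 g/mol; 1.20×55.845 = 67.014 g → 13.51 wt%.
Difference = 15.10 − 13.51 = 1.59 percentage points.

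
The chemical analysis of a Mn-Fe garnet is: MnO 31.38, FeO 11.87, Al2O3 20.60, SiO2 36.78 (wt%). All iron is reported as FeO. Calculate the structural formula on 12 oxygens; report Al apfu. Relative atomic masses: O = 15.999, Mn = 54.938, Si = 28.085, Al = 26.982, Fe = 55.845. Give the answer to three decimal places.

1.989 Al apfu

MnO: 31.38/70.937 = 0.44236 mol → 0.44236 mol Mn, 0.44236 mol O.
FeO: 11.87/71.844 = 0.16522 mol → 0.16522 mol Fe, 0.16522 mol O.
Al2O3: 20.60/101.961 = 0.20204 mol → 0.40408 mol Al, 0.60612 mol O.
SiO2: 36.78/60.083 = 0.61215 mol → 0.61215 mol Si, 1.22430 mol O.
Total oxygen = 2.43800 mol. Normalization factor = 12/2.43800 = 4.92207.
Al per 12 O = 0.40408 × 4.92207 = 1.989.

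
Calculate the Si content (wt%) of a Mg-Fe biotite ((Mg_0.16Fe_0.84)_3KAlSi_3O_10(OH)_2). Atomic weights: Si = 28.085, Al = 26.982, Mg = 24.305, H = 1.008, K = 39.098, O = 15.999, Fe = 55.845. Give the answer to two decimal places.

16.96 wt%

Formula mass = 0.48·24.305 + 2.52·55.845 + 1·39.098 + 1·26.982 + 3·28.085 + 12·15.999 + 2·1.008 = 496.735 g/mol, of which 84.255 g is Si.
So Si makes up 84.255/496.735 = 0.1696 of the mass, i.e. 16.96%.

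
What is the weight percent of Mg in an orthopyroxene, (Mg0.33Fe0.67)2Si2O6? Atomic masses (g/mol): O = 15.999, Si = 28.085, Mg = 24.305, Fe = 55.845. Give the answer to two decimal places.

Molar mass of (Mg0.33Fe0.67)2Si2O6: 0.66*24.305 + 1.34*55.845 + 2*28.085 + 6*15.999 = 243.038 g/mol.
Mass of Mg per formula unit: 0.66 × 24.305 = 16.041 g.
Weight fraction Mg = 16.041 / 243.038 = 0.0660.

6.60 weight percent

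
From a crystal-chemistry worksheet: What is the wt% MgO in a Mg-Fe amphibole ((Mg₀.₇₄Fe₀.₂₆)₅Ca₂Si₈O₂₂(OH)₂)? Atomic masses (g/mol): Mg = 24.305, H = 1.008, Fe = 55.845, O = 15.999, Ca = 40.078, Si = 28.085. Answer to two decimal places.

17.48 wt%

M((Mg₀.₇₄Fe₀.₂₆)₅Ca₂Si₈O₂₂(OH)₂) = 853.355 g/mol; M(MgO) = 40.304 g/mol.
Moles MgO per formula unit = 3.70 Mg ÷ 1 = 3.7000.
MgO fraction = (3.7000 × 40.304) / 853.355 = 149.125/853.355 = 0.1748.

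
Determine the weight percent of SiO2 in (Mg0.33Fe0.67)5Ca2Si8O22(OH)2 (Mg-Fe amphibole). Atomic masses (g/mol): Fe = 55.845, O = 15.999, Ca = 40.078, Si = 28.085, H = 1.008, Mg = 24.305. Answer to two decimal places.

Formula mass = 918.012 g/mol.
8 Si → 8.0000 mol SiO2 per formula unit; M(SiO2) = 60.083, so SiO2 mass = 480.664 g.
480.664/918.012 × 100 = 52.36 wt%.

52.36 wt%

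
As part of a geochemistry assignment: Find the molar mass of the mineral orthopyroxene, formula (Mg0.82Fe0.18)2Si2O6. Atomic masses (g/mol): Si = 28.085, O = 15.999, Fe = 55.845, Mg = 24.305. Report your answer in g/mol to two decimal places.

212.13 g/mol

Mg: 1.64 × 24.305 = 39.8602
Fe: 0.36 × 55.845 = 20.1042
Si: 2 × 28.085 = 56.1700
O: 6 × 15.999 = 95.9940
Summing the contributions gives the formula mass.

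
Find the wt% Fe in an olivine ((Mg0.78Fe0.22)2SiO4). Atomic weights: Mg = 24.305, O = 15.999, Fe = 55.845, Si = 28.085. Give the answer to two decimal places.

15.90 mass %

Molar mass of (Mg0.78Fe0.22)2SiO4: 1.56×24.305 + 0.44×55.845 + 1×28.085 + 4×15.999 = 154.569 g/mol.
Mass of Fe per formula unit: 0.44 × 55.845 = 24.572 g.
Weight fraction Fe = 24.572 / 154.569 = 0.1590.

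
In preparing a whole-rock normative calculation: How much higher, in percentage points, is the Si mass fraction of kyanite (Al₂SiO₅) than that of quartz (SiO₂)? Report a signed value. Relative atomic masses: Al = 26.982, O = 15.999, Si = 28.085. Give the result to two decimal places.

-29.41 percentage points

First mineral: 28.085 g Si in 162.044 g formula = 17.33 wt% Si.
Second mineral: 28.085 g Si in 60.083 g formula = 46.74 wt% Si.
17.33% − 46.74% gives a difference of -29.41 percentage points.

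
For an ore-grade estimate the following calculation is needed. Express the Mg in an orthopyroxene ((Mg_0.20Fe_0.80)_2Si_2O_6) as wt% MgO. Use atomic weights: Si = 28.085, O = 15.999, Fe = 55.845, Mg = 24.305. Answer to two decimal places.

6.42 wt%

Molar mass of (Mg_0.20Fe_0.80)_2Si_2O_6 = 0.40·24.305 + 1.60·55.845 + 2·28.085 + 6·15.999 = 251.238 g/mol.
Each formula unit contains 0.40 Mg, equivalent to 0.40/1 = 0.4000 mol MgO.
M(MgO) = 1×24.305 + 1×15.999 = 40.304 g/mol.
Mass of MgO per formula unit = 0.4000 × 40.304 = 16.122 g.
MgO wt% = 16.122 / 251.238 × 100 = 6.42%.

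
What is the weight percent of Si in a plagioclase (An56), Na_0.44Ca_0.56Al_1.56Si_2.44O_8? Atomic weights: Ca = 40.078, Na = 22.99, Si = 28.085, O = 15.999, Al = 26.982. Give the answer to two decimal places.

Formula mass = 0.44×22.99 + 0.56×40.078 + 1.56×26.982 + 2.44×28.085 + 8×15.999 = 271.171 g/mol, of which 68.527 g is Si.
So Si makes up 68.527/271.171 = 0.2527 of the mass, i.e. 25.27%.

25.27 wt%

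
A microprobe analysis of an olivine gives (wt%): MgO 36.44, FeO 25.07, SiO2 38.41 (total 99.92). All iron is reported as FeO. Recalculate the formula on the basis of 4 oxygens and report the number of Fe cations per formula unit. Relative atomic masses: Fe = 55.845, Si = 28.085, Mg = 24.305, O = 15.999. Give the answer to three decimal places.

36.44 wt% MgO ÷ 40.304 g/mol = 0.90413 mol, giving 0.90413 Mg and 0.90413 O.
25.07 wt% FeO ÷ 71.844 g/mol = 0.34895 mol, giving 0.34895 Fe and 0.34895 O.
38.41 wt% SiO2 ÷ 60.083 g/mol = 0.63928 mol, giving 0.63928 Si and 1.27856 O.
Oxygen sums to 2.53164; scaling by 4/2.53164 = 1.58000 puts the formula on 4 O.
Fe: 0.34895 × 1.58000 = 0.551 atoms per formula unit.

0.551 Fe apfu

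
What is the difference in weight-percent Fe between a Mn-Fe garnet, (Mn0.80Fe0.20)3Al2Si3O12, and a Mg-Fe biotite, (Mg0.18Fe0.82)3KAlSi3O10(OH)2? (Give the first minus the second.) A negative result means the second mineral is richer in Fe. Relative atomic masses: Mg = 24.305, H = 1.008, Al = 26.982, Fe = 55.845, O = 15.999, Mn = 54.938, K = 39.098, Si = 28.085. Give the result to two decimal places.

-21.00 percentage points

First mineral: 33.507 g Fe in 495.565 g formula = 6.76 wt% Fe.
Second mineral: 137.379 g Fe in 494.842 g formula = 27.76 wt% Fe.
6.76% − 27.76% gives a difference of -21.00 percentage points.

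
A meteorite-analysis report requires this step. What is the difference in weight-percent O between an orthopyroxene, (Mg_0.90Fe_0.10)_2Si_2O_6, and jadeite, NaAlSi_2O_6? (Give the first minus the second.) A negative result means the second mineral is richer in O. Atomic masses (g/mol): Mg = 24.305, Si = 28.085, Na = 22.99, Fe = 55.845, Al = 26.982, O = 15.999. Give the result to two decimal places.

-1.13 percentage points

First mineral: 95.994 g O in 207.082 g formula = 46.36 wt% O.
Second mineral: 95.994 g O in 202.136 g formula = 47.49 wt% O.
46.36% − 47.49% gives a difference of -1.13 percentage points.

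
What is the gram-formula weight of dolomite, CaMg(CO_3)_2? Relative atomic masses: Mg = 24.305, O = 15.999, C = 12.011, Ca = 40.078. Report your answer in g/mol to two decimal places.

184.40 g/mol

M = 1·40.078 + 1·24.305 + 2·12.011 + 6·15.999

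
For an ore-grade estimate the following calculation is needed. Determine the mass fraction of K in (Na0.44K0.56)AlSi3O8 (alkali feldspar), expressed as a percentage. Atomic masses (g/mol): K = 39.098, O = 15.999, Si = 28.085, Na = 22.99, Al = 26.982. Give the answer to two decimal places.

M((Na0.44K0.56)AlSi3O8) = 271.239 g/mol.
K contributes 0.56 × 39.098 = 21.895 g per mole.
21.895/271.239 = 0.0807 → 8.07%.

8.07 mass %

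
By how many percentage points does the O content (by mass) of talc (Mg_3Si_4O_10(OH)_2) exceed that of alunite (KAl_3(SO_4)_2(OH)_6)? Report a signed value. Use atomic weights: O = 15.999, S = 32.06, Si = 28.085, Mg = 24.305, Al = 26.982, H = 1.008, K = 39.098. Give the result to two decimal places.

M(Mg_3Si_4O_10(OH)_2) = 379.259 g/mol, so wt% O = 191.988/379.259 × 100 = 50.62%.
M(KAl_3(SO_4)_2(OH)_6) = 414.198 g/mol, so wt% O = 223.986/414.198 × 100 = 54.08%.
50.62 − 54.08 = -3.46 pp.

-3.46 percentage points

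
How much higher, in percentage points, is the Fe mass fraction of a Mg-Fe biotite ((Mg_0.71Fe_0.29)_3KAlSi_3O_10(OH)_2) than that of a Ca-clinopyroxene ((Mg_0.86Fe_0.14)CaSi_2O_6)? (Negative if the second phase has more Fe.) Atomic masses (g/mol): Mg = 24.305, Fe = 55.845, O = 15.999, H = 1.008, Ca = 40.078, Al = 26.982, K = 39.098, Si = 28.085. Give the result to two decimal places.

First mineral: 48.585 g Fe in 444.694 g formula = 10.93 wt% Fe.
Second mineral: 7.818 g Fe in 220.963 g formula = 3.54 wt% Fe.
10.93% − 3.54% gives a difference of 7.39 percentage points.

7.39 percentage points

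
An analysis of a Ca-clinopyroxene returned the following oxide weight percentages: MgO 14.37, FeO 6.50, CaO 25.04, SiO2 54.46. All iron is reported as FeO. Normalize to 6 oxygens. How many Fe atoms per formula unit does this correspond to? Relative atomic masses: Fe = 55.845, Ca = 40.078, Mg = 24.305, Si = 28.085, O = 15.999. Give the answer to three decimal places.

14.37 wt% MgO ÷ 40.304 g/mol = 0.35654 mol, giving 0.35654 Mg and 0.35654 O.
6.50 wt% FeO ÷ 71.844 g/mol = 0.09047 mol, giving 0.09047 Fe and 0.09047 O.
25.04 wt% CaO ÷ 56.077 g/mol = 0.44653 mol, giving 0.44653 Ca and 0.44653 O.
54.46 wt% SiO2 ÷ 60.083 g/mol = 0.90641 mol, giving 0.90641 Si and 1.81282 O.
Oxygen sums to 2.70636; scaling by 6/2.70636 = 2.21700 puts the formula on 6 O.
Fe: 0.09047 × 2.21700 = 0.201 atoms per formula unit.

0.201 Fe apfu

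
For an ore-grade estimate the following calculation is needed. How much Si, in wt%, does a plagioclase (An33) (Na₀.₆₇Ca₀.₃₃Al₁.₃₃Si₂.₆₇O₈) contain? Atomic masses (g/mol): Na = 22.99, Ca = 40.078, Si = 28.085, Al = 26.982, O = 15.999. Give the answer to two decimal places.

28.03 wt%

Formula mass = 0.67*22.99 + 0.33*40.078 + 1.33*26.982 + 2.67*28.085 + 8*15.999 = 267.494 g/mol, of which 74.987 g is Si.
So Si makes up 74.987/267.494 = 0.2803 of the mass, i.e. 28.03%.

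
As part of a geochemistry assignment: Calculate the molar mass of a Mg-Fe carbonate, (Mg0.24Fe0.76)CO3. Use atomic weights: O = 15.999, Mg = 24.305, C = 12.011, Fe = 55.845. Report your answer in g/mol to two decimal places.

M = 0.24·24.305 + 0.76·55.845 + 1·12.011 + 3·15.999

108.28 g/mol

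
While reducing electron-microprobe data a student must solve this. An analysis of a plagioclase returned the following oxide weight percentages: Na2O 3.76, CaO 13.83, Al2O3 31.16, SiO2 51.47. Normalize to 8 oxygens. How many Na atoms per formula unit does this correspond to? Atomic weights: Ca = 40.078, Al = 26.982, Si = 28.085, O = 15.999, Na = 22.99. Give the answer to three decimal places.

Na2O (M=61.979): mol = 0.06067; Na = 0.12134, O = 0.06067.
CaO (M=56.077): mol = 0.24663; Ca = 0.24663, O = 0.24663.
Al2O3 (M=101.961): mol = 0.30561; Al = 0.61122, O = 0.91683.
SiO2 (M=60.083): mol = 0.85665; Si = 0.85665, O = 1.71330.
ΣO = 2.93743; factor = 8/ΣO = 2.72347.
Na apfu = 0.12134 × 2.72347 = 0.330.

0.330 Na apfu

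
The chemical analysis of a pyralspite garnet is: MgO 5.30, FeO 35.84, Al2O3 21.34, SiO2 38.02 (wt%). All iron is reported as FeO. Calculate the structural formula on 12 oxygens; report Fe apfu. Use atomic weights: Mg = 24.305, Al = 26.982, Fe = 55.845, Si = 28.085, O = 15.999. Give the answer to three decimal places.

MgO: 5.30/40.304 = 0.13150 mol → 0.13150 mol Mg, 0.13150 mol O.
FeO: 35.84/71.844 = 0.49886 mol → 0.49886 mol Fe, 0.49886 mol O.
Al2O3: 21.34/101.961 = 0.20930 mol → 0.41860 mol Al, 0.62790 mol O.
SiO2: 38.02/60.083 = 0.63279 mol → 0.63279 mol Si, 1.26558 mol O.
Total oxygen = 2.52384 mol. Normalization factor = 12/2.52384 = 4.75466.
Fe per 12 O = 0.49886 × 4.75466 = 2.372.

2.372 Fe apfu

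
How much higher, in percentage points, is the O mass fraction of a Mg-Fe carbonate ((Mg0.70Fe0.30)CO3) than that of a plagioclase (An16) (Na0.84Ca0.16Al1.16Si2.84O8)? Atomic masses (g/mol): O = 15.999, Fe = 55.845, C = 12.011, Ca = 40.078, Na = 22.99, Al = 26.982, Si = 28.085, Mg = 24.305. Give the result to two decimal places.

2.84 percentage points

O in (Mg0.70Fe0.30)CO3: molar mass 93.775 g/mol; 3×15.999 = 47.997 g → 51.18 wt%.
O in Na0.84Ca0.16Al1.16Si2.84O8: molar mass 264.777 g/mol; 8×15.999 = 127.992 g → 48.34 wt%.
Difference = 51.18 − 48.34 = 2.84 percentage points.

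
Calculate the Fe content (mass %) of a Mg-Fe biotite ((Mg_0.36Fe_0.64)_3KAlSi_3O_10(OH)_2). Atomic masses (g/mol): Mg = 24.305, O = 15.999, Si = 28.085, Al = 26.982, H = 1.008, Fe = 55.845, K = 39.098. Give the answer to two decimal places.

Formula mass = 1.08×24.305 + 1.92×55.845 + 1×39.098 + 1×26.982 + 3×28.085 + 12×15.999 + 2×1.008 = 477.811 g/mol, of which 107.222 g is Fe.
So Fe makes up 107.222/477.811 = 0.2244 of the mass, i.e. 22.44%.

22.44 mass %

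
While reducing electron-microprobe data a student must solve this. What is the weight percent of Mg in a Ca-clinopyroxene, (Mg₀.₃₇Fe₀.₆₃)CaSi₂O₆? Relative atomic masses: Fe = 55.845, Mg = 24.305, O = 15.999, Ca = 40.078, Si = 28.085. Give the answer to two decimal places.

M((Mg₀.₃₇Fe₀.₆₃)CaSi₂O₆) = 236.417 g/mol.
Mg contributes 0.37 × 24.305 = 8.993 g per mole.
8.993/236.417 = 0.0380 → 3.80%.

3.80 mass %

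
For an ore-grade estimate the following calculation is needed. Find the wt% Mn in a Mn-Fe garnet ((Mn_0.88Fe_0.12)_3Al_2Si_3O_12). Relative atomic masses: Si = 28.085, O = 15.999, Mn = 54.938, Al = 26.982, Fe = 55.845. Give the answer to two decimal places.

29.28 wt%

Molar mass of (Mn_0.88Fe_0.12)_3Al_2Si_3O_12: 2.64×54.938 + 0.36×55.845 + 2×26.982 + 3×28.085 + 12×15.999 = 495.348 g/mol.
Mass of Mn per formula unit: 2.64 × 54.938 = 145.036 g.
Weight fraction Mn = 145.036 / 495.348 = 0.2928.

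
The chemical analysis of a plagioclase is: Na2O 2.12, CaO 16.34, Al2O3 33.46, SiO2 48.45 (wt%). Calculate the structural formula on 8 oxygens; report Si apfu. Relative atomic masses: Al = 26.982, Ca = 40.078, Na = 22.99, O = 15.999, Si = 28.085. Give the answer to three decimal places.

2.207 Si apfu

Na2O (M=61.979): mol = 0.03421; Na = 0.06842, O = 0.03421.
CaO (M=56.077): mol = 0.29139; Ca = 0.29139, O = 0.29139.
Al2O3 (M=101.961): mol = 0.32816; Al = 0.65632, O = 0.98448.
SiO2 (M=60.083): mol = 0.80638; Si = 0.80638, O = 1.61276.
ΣO = 2.92284; factor = 8/ΣO = 2.73706.
Si apfu = 0.80638 × 2.73706 = 2.207.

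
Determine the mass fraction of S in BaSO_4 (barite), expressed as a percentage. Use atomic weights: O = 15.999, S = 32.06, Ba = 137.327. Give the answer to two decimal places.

13.74 mass %

M(BaSO_4) = 233.383 g/mol.
S contributes 1 × 32.06 = 32.060 g per mole.
32.060/233.383 = 0.1374 → 13.74%.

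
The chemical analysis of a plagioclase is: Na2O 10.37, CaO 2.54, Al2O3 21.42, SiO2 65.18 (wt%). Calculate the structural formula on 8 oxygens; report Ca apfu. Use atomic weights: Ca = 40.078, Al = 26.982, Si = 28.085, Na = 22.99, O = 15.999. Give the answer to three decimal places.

Na2O (M=61.979): mol = 0.16731; Na = 0.33462, O = 0.16731.
CaO (M=56.077): mol = 0.04529; Ca = 0.04529, O = 0.04529.
Al2O3 (M=101.961): mol = 0.21008; Al = 0.42016, O = 0.63024.
SiO2 (M=60.083): mol = 1.08483; Si = 1.08483, O = 2.16966.
ΣO = 3.01250; factor = 8/ΣO = 2.65560.
Ca apfu = 0.04529 × 2.65560 = 0.120.

0.120 Ca apfu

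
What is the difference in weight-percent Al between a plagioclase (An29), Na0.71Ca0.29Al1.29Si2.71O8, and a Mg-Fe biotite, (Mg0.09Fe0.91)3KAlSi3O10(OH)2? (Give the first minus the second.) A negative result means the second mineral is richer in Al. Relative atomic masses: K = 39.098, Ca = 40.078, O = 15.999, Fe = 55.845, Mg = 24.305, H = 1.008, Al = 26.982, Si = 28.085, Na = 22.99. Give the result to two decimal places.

M(Na0.71Ca0.29Al1.29Si2.71O8) = 266.855 g/mol, so wt% Al = 34.807/266.855 × 100 = 13.04%.
M((Mg0.09Fe0.91)3KAlSi3O10(OH)2) = 503.358 g/mol, so wt% Al = 26.982/503.358 × 100 = 5.36%.
13.04 − 5.36 = 7.68 pp.

7.68 percentage points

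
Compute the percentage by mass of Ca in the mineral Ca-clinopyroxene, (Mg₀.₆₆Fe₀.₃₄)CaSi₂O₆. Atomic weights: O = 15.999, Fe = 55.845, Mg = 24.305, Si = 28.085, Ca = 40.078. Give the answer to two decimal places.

17.63 mass %

Formula mass = 0.66·24.305 + 0.34·55.845 + 1·40.078 + 2·28.085 + 6·15.999 = 227.271 g/mol, of which 40.078 g is Ca.
So Ca makes up 40.078/227.271 = 0.1763 of the mass, i.e. 17.63%.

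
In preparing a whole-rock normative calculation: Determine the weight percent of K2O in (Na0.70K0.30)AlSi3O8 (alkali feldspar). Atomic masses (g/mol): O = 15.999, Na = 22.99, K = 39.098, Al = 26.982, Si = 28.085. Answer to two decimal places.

5.29 wt%

Molar mass of (Na0.70K0.30)AlSi3O8 = 0.70*22.99 + 0.30*39.098 + 1*26.982 + 3*28.085 + 8*15.999 = 267.051 g/mol.
Each formula unit contains 0.30 K, equivalent to 0.30/2 = 0.1500 mol K2O.
M(K2O) = 2×39.098 + 1×15.999 = 94.195 g/mol.
Mass of K2O per formula unit = 0.1500 × 94.195 = 14.129 g.
K2O wt% = 14.129 / 267.051 × 100 = 5.29%.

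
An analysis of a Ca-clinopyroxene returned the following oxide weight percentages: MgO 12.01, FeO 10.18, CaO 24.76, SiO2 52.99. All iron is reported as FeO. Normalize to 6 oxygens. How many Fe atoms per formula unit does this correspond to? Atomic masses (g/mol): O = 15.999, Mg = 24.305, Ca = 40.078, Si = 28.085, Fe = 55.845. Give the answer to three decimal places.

0.321 Fe apfu

MgO: 12.01/40.304 = 0.29799 mol → 0.29799 mol Mg, 0.29799 mol O.
FeO: 10.18/71.844 = 0.14170 mol → 0.14170 mol Fe, 0.14170 mol O.
CaO: 24.76/56.077 = 0.44154 mol → 0.44154 mol Ca, 0.44154 mol O.
SiO2: 52.99/60.083 = 0.88195 mol → 0.88195 mol Si, 1.76390 mol O.
Total oxygen = 2.64513 mol. Normalization factor = 6/2.64513 = 2.26832.
Fe per 6 O = 0.14170 × 2.26832 = 0.321.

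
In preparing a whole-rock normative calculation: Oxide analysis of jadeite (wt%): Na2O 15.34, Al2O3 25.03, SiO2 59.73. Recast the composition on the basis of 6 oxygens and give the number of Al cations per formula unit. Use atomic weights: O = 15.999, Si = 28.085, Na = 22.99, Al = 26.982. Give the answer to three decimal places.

Na2O: 15.34/61.979 = 0.24750 mol → 0.49500 mol Na, 0.24750 mol O.
Al2O3: 25.03/101.961 = 0.24549 mol → 0.49098 mol Al, 0.73647 mol O.
SiO2: 59.73/60.083 = 0.99412 mol → 0.99412 mol Si, 1.98824 mol O.
Total oxygen = 2.97221 mol. Normalization factor = 6/2.97221 = 2.01870.
Al per 6 O = 0.49098 × 2.01870 = 0.991.

0.991 Al apfu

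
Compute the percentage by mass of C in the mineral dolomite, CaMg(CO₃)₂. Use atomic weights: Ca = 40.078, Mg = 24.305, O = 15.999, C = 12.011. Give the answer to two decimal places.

13.03 weight percent

Molar mass of CaMg(CO₃)₂: 1·40.078 + 1·24.305 + 2·12.011 + 6·15.999 = 184.399 g/mol.
Mass of C per formula unit: 2 × 12.011 = 24.022 g.
Weight fraction C = 24.022 / 184.399 = 0.1303.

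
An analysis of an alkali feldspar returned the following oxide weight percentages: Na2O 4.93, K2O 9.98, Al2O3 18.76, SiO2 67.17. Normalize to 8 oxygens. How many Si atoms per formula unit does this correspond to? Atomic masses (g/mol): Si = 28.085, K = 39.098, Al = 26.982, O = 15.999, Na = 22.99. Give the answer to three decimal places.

Na2O: 4.93/61.979 = 0.07954 mol → 0.15908 mol Na, 0.07954 mol O.
K2O: 9.98/94.195 = 0.10595 mol → 0.21190 mol K, 0.10595 mol O.
Al2O3: 18.76/101.961 = 0.18399 mol → 0.36798 mol Al, 0.55197 mol O.
SiO2: 67.17/60.083 = 1.11795 mol → 1.11795 mol Si, 2.23590 mol O.
Total oxygen = 2.97336 mol. Normalization factor = 8/2.97336 = 2.69056.
Si per 8 O = 1.11795 × 2.69056 = 3.008.

3.008 Si apfu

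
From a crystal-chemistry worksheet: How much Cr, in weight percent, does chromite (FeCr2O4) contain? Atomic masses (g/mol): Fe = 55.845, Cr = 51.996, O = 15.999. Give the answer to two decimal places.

46.46 weight percent

Molar mass of FeCr2O4: 1×55.845 + 2×51.996 + 4×15.999 = 223.833 g/mol.
Mass of Cr per formula unit: 2 × 51.996 = 103.992 g.
Weight fraction Cr = 103.992 / 223.833 = 0.4646.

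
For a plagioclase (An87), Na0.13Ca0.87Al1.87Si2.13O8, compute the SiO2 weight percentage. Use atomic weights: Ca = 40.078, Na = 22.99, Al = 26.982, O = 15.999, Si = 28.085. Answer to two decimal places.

Molar mass of Na0.13Ca0.87Al1.87Si2.13O8 = 0.13·22.99 + 0.87·40.078 + 1.87·26.982 + 2.13·28.085 + 8·15.999 = 276.126 g/mol.
Each formula unit contains 2.13 Si, equivalent to 2.13/1 = 2.1300 mol SiO2.
M(SiO2) = 1×28.085 + 2×15.999 = 60.083 g/mol.
Mass of SiO2 per formula unit = 2.1300 × 60.083 = 127.977 g.
SiO2 wt% = 127.977 / 276.126 × 100 = 46.35%.

46.35 wt%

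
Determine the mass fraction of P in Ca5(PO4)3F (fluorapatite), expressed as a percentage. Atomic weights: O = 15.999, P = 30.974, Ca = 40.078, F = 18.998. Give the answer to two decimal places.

18.43 mass %

Molar mass of Ca5(PO4)3F: 5·40.078 + 3·30.974 + 12·15.999 + 1·18.998 = 504.298 g/mol.
Mass of P per formula unit: 3 × 30.974 = 92.922 g.
Weight fraction P = 92.922 / 504.298 = 0.1843.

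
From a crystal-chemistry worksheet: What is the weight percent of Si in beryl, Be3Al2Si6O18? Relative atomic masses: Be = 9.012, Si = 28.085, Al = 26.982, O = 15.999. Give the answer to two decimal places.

31.35 weight percent

M(Be3Al2Si6O18) = 537.492 g/mol.
Si contributes 6 × 28.085 = 168.510 g per mole.
168.510/537.492 = 0.3135 → 31.35%.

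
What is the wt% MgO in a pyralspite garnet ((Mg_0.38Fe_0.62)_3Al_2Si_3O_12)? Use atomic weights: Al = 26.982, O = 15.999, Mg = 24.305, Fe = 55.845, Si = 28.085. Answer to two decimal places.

M((Mg_0.38Fe_0.62)_3Al_2Si_3O_12) = 461.786 g/mol; M(MgO) = 40.304 g/mol.
Moles MgO per formula unit = 1.14 Mg ÷ 1 = 1.1400.
MgO fraction = (1.1400 × 40.304) / 461.786 = 45.947/461.786 = 0.0995.

9.95 wt%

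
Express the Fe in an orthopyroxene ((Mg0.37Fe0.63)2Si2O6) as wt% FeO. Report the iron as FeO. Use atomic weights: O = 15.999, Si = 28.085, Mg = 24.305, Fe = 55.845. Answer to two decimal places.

37.64 wt%

Formula mass = 240.514 g/mol.
1.26 Fe → 1.2600 mol FeO per formula unit; M(FeO) = 71.844, so FeO mass = 90.523 g.
90.523/240.514 × 100 = 37.64 wt%.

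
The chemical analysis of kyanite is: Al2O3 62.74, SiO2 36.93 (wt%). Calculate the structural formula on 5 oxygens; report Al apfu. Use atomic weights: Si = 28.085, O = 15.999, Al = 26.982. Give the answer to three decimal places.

Al2O3: 62.74/101.961 = 0.61533 mol → 1.23066 mol Al, 1.84599 mol O.
SiO2: 36.93/60.083 = 0.61465 mol → 0.61465 mol Si, 1.22930 mol O.
Total oxygen = 3.07529 mol. Normalization factor = 5/3.07529 = 1.62586.
Al per 5 O = 1.23066 × 1.62586 = 2.001.

2.001 Al apfu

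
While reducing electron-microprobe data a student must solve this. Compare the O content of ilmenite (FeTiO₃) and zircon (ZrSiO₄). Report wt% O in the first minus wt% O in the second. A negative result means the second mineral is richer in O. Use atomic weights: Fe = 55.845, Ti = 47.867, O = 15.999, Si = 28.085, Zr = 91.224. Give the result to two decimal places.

M(FeTiO₃) = 151.709 g/mol, so wt% O = 47.997/151.709 × 100 = 31.64%.
M(ZrSiO₄) = 183.305 g/mol, so wt% O = 63.996/183.305 × 100 = 34.91%.
31.64 − 34.91 = -3.27 pp.

-3.27 percentage points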